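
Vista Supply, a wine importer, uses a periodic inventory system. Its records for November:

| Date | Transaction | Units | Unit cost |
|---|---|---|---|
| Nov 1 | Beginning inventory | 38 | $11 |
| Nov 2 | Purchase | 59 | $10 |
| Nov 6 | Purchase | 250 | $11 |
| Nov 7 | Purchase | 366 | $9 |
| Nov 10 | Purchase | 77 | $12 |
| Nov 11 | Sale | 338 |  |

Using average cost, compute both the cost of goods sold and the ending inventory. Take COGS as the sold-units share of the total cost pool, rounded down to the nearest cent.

COGS = $3,412.51; ending inventory = $4,563.49

Nov 11, sell 338: 338/790 × $7,976.00 → $3,412.51
Ending inventory (cost pool remaining) = $4,563.49
Check: goods available $7,976.00 = COGS $3,412.51 + ending $4,563.49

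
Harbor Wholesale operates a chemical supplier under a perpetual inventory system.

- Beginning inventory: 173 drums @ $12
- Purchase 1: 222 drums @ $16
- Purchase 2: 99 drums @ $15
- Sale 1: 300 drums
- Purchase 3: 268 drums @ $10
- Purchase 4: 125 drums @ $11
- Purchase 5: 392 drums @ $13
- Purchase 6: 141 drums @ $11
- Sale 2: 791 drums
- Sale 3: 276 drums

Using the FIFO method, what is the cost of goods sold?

Sale 1 (300) [FIFO — oldest first]: 173 @ $12 + 127 @ $16 = $4,108
Sale 2 (791) [FIFO — oldest first]: 95 @ $16 + 99 @ $15 + 268 @ $10 + 125 @ $11 + 204 @ $13 = $9,712
Sale 3 (276) [FIFO — oldest first]: 188 @ $13 + 88 @ $11 = $3,412
Total COGS = $4,108 + $9,712 + $3,412 = $17,232
Ending inventory: 53 @ $11 = $583

COGS = $17,232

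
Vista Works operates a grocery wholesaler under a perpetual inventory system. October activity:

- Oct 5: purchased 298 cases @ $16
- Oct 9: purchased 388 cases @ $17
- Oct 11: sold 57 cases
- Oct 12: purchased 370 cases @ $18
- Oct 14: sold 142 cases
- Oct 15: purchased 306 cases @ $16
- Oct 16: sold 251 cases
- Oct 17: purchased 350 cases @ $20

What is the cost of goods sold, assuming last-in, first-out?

COGS = $7,541

Oct 11, 57 sold [LIFO — newest first]: 57 @ $17 = $969
Oct 14, 142 sold [LIFO — newest first]: 142 @ $18 = $2,556
Oct 16, 251 sold [LIFO — newest first]: 251 @ $16 = $4,016
Total COGS = $969 + $2,556 + $4,016 = $7,541
Ending inventory: 298 @ $16 + 331 @ $17 + 228 @ $18 + 55 @ $16 + 350 @ $20 = $22,379
Check: goods available $29,920 = COGS $7,541 + ending $22,379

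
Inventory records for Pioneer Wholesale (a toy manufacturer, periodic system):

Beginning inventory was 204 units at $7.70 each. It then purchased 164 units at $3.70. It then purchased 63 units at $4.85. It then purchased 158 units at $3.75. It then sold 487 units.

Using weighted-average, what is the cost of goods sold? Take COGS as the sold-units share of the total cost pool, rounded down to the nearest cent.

COGS = $2,543.02

Sale 1, sell 487: 487/589 × $3,075.65 → $2,543.02
Ending inventory (cost pool remaining) = $532.63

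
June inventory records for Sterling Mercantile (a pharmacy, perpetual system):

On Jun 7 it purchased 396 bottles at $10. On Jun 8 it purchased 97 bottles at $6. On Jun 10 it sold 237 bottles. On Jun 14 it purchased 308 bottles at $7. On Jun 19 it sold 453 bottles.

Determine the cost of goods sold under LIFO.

COGS = $5,588

Jun 10, 237 sold [LIFO — newest first]: 97 @ $6 + 140 @ $10 = $1,982
Jun 19, 453 sold [LIFO — newest first]: 308 @ $7 + 145 @ $10 = $3,606
Total COGS = $1,982 + $3,606 = $5,588
Ending inventory: 111 @ $10 = $1,110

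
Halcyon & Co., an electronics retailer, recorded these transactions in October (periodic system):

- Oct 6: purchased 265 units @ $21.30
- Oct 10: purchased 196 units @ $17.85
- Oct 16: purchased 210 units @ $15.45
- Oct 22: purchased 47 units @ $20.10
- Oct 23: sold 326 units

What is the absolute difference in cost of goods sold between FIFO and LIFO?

FIFO COGS: 265 @ $21.30 + 61 @ $17.85 = $6,733.35
LIFO COGS: 47 @ $20.10 + 210 @ $15.45 + 69 @ $17.85 = $5,420.85
Difference = |$6,733.35 − $5,420.85| = $1,312.50

$1,312.50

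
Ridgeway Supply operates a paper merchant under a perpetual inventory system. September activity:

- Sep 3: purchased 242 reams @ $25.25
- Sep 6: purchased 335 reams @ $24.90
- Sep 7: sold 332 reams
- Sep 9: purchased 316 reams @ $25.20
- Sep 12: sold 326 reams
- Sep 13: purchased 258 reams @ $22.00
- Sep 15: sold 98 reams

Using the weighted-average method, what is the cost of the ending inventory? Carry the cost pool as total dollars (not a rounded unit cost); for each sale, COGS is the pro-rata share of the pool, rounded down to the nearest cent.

After Sep 3: 242 on hand, pool $6,110.50 (≈ $25.2500 each)
After Sep 6: 577 on hand, pool $14,452.00 (≈ $25.0468 each)
Sep 7, sell 332: 332/577 × $14,452.00 → $8,315.53
After Sep 9: 561 on hand, pool $14,099.67 (≈ $25.1331 each)
Sep 12, sell 326: 326/561 × $14,099.67 → $8,193.39
After Sep 13: 493 on hand, pool $11,582.28 (≈ $23.4935 each)
Sep 15, sell 98: 98/493 × $11,582.28 → $2,302.35
Total COGS = $8,315.53 + $8,193.39 + $2,302.35 = $18,811.27
Ending inventory (cost pool remaining) = $9,279.93

Ending inventory = $9,279.93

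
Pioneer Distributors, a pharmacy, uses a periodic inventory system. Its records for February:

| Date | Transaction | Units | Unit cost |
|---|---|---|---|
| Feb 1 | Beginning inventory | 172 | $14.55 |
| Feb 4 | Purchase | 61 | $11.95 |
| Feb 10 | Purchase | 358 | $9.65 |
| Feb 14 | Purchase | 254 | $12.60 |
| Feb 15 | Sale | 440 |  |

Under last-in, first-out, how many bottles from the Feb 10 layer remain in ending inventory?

172

Feb 15, 440 sold [LIFO — newest first]: 254 @ $12.60 + 186 @ $9.65 = $4,995.30
Ending inventory: 172 @ $14.55 + 61 @ $11.95 + 172 @ $9.65 = $4,891.35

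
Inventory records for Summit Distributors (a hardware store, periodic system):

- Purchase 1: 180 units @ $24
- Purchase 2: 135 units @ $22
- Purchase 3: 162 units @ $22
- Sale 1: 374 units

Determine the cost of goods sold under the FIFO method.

COGS = $8,588

Sale 1 (374) [FIFO — oldest first]: 180 @ $24 + 135 @ $22 + 59 @ $22 = $8,588
Ending inventory: 103 @ $22 = $2,266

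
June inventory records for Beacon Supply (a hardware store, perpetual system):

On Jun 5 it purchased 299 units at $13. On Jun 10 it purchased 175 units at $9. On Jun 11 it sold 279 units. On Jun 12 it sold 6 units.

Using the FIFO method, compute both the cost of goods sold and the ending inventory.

COGS = $3,705; ending inventory = $1,757

Jun 11, 279 sold [FIFO — oldest first]: 279 @ $13 = $3,627
Jun 12, 6 sold [FIFO — oldest first]: 6 @ $13 = $78
Total COGS = $3,627 + $78 = $3,705
Ending inventory: 14 @ $13 + 175 @ $9 = $1,757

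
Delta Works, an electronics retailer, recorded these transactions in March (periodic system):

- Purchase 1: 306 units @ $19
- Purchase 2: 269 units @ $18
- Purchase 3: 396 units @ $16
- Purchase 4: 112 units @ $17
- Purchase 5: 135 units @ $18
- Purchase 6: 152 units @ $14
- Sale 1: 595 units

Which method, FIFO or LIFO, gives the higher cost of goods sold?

FIFO

FIFO COGS: 306 @ $19 + 269 @ $18 + 20 @ $16 = $10,976
LIFO COGS: 152 @ $14 + 135 @ $18 + 112 @ $17 + 196 @ $16 = $9,598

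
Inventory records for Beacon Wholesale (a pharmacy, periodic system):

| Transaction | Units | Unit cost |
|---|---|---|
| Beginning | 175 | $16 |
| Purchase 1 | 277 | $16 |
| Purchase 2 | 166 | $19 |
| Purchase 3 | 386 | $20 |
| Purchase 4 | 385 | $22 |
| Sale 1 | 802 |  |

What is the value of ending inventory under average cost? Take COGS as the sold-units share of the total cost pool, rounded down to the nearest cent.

Sale 1, sell 802: 802/1389 × $26,576.00 → $15,344.81
Ending inventory (cost pool remaining) = $11,231.19
Check: goods available $26,576.00 = COGS $15,344.81 + ending $11,231.19

Ending inventory = $11,231.19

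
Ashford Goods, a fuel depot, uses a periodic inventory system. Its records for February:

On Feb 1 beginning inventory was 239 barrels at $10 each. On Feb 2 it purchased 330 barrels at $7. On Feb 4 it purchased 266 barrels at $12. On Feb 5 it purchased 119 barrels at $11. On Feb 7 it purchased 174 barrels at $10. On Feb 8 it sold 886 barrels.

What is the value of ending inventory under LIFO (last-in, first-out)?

Ending inventory = $2,411

Feb 8, 886 sold [LIFO — newest first]: 174 @ $10 + 119 @ $11 + 266 @ $12 + 327 @ $7 = $8,530
Ending inventory: 239 @ $10 + 3 @ $7 = $2,411
Check: goods available $10,941 = COGS $8,530 + ending $2,411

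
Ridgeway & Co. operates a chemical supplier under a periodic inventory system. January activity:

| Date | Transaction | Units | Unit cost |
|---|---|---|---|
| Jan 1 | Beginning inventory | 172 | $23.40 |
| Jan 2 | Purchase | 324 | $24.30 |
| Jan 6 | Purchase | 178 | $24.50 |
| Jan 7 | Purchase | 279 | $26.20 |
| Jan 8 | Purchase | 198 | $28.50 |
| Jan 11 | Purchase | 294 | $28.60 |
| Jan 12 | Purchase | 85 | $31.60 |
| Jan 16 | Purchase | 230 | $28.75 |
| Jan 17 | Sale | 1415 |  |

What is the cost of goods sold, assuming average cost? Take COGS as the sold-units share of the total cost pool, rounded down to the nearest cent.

Jan 17, sell 1415: 1415/1760 × $46,918.70 → $37,721.56
Ending inventory (cost pool remaining) = $9,197.14
Check: goods available $46,918.70 = COGS $37,721.56 + ending $9,197.14

COGS = $37,721.56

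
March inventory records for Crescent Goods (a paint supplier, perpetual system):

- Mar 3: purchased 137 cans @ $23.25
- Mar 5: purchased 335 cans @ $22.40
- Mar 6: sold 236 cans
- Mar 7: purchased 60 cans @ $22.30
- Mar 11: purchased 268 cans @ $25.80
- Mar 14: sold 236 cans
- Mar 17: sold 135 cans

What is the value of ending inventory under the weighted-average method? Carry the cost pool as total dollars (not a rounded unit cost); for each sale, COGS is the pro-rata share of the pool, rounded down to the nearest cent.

Ending inventory = $4,652.89

After Mar 3: 137 on hand, pool $3,185.25 (≈ $23.2500 each)
After Mar 5: 472 on hand, pool $10,689.25 (≈ $22.6467 each)
Mar 6, sell 236: 236/472 × $10,689.25 → $5,344.62
After Mar 7: 296 on hand, pool $6,682.63 (≈ $22.5765 each)
After Mar 11: 564 on hand, pool $13,597.03 (≈ $24.1082 each)
Mar 14, sell 236: 236/564 × $13,597.03 → $5,689.53
Mar 17, sell 135: 135/328 × $7,907.50 → $3,254.61
Total COGS = $5,344.62 + $5,689.53 + $3,254.61 = $14,288.76
Ending inventory (cost pool remaining) = $4,652.89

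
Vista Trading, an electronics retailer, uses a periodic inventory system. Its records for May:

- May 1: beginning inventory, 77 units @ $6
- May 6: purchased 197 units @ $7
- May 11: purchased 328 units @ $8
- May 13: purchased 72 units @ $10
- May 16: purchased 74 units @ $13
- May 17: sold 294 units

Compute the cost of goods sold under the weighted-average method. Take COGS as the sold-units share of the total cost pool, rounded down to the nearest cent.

COGS = $2,416.06

May 17, sell 294: 294/748 × $6,147.00 → $2,416.06
Ending inventory (cost pool remaining) = $3,730.94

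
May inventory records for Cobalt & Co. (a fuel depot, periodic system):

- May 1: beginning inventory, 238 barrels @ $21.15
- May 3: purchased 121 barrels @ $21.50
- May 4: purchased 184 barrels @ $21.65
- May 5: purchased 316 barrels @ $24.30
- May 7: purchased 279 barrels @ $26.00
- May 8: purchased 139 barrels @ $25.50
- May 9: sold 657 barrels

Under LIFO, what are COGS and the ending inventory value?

COGS = $16,606.20; ending inventory = $13,489.90

May 9, 657 sold [LIFO — newest first]: 139 @ $25.50 + 279 @ $26.00 + 239 @ $24.30 = $16,606.20
Ending inventory: 238 @ $21.15 + 121 @ $21.50 + 184 @ $21.65 + 77 @ $24.30 = $13,489.90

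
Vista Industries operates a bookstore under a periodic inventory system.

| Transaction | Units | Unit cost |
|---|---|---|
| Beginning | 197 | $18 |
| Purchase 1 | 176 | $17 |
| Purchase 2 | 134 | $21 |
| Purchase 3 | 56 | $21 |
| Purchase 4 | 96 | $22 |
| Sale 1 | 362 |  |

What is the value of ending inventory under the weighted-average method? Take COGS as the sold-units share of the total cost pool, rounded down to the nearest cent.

Sale 1, sell 362: 362/659 × $12,640.00 → $6,943.36
Ending inventory (cost pool remaining) = $5,696.64

Ending inventory = $5,696.64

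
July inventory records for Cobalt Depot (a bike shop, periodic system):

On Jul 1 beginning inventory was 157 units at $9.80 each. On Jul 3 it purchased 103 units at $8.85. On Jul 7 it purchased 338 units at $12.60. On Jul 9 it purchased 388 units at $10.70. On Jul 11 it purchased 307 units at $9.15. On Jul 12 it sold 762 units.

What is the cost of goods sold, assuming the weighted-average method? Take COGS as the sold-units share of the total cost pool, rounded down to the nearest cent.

Jul 12, sell 762: 762/1293 × $13,669.60 → $8,055.86
Ending inventory (cost pool remaining) = $5,613.74
Check: goods available $13,669.60 = COGS $8,055.86 + ending $5,613.74

COGS = $8,055.86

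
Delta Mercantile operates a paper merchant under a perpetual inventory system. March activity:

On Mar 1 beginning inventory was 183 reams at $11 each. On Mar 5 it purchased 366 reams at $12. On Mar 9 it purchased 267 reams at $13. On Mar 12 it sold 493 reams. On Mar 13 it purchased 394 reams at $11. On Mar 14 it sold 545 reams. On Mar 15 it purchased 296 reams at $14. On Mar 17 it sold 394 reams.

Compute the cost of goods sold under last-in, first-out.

COGS = $17,540

Mar 12, 493 sold [LIFO — newest first]: 267 @ $13 + 226 @ $12 = $6,183
Mar 14, 545 sold [LIFO — newest first]: 394 @ $11 + 140 @ $12 + 11 @ $11 = $6,135
Mar 17, 394 sold [LIFO — newest first]: 296 @ $14 + 98 @ $11 = $5,222
Total COGS = $6,183 + $6,135 + $5,222 = $17,540
Ending inventory: 74 @ $11 = $814
Check: goods available $18,354 = COGS $17,540 + ending $814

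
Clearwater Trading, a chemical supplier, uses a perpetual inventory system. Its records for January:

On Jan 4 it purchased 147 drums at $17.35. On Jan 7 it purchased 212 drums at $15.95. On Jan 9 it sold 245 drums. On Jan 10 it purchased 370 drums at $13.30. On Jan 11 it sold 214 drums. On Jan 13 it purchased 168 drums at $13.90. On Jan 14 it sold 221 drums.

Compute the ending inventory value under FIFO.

Ending inventory = $2,986.90

Jan 9, 245 sold [FIFO — oldest first]: 147 @ $17.35 + 98 @ $15.95 = $4,113.55
Jan 11, 214 sold [FIFO — oldest first]: 114 @ $15.95 + 100 @ $13.30 = $3,148.30
Jan 14, 221 sold [FIFO — oldest first]: 221 @ $13.30 = $2,939.30
Total COGS = $4,113.55 + $3,148.30 + $2,939.30 = $10,201.15
Ending inventory: 49 @ $13.30 + 168 @ $13.90 = $2,986.90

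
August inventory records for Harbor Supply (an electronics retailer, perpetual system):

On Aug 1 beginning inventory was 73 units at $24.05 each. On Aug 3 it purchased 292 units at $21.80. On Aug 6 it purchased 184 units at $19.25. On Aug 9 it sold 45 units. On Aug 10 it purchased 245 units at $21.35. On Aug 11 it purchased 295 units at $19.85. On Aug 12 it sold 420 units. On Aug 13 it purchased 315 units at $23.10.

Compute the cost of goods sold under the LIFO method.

Aug 9, 45 sold [LIFO — newest first]: 45 @ $19.25 = $866.25
Aug 12, 420 sold [LIFO — newest first]: 295 @ $19.85 + 125 @ $21.35 = $8,524.50
Total COGS = $866.25 + $8,524.50 = $9,390.75
Ending inventory: 73 @ $24.05 + 292 @ $21.80 + 139 @ $19.25 + 120 @ $21.35 + 315 @ $23.10 = $20,635.50

COGS = $9,390.75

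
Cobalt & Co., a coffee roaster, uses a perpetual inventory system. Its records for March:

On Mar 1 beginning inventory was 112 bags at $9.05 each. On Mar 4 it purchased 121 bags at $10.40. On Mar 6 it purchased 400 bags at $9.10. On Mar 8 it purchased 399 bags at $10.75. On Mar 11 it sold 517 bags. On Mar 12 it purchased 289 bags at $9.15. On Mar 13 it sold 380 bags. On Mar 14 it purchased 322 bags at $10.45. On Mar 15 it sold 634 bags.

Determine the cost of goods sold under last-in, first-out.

Mar 11, 517 sold [LIFO — newest first]: 399 @ $10.75 + 118 @ $9.10 = $5,363.05
Mar 13, 380 sold [LIFO — newest first]: 289 @ $9.15 + 91 @ $9.10 = $3,472.45
Mar 15, 634 sold [LIFO — newest first]: 322 @ $10.45 + 191 @ $9.10 + 121 @ $10.40 = $6,361.40
Total COGS = $5,363.05 + $3,472.45 + $6,361.40 = $15,196.90
Ending inventory: 112 @ $9.05 = $1,013.60
Check: goods available $16,210.50 = COGS $15,196.90 + ending $1,013.60

COGS = $15,196.90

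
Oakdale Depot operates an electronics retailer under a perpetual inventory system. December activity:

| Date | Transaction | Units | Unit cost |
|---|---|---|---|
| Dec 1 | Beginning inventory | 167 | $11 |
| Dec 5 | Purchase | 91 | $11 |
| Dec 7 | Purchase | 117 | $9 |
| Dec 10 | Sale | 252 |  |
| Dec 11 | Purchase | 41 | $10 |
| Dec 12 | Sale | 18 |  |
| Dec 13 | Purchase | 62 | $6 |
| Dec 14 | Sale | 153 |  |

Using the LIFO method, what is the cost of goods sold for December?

Dec 10, 252 sold [LIFO — newest first]: 117 @ $9 + 91 @ $11 + 44 @ $11 = $2,538
Dec 12, 18 sold [LIFO — newest first]: 18 @ $10 = $180
Dec 14, 153 sold [LIFO — newest first]: 62 @ $6 + 23 @ $10 + 68 @ $11 = $1,350
Total COGS = $2,538 + $180 + $1,350 = $4,068
Ending inventory: 55 @ $11 = $605
Check: goods available $4,673 = COGS $4,068 + ending $605

COGS = $4,068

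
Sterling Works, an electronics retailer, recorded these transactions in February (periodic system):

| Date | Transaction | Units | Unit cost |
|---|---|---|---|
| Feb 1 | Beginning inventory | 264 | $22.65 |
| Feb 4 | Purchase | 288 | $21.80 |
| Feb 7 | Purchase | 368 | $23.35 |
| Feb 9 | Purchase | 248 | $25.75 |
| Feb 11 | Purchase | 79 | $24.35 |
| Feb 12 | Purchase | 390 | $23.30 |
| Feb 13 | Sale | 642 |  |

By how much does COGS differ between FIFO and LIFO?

$1,105.90

FIFO COGS: 264 @ $22.65 + 288 @ $21.80 + 90 @ $23.35 = $14,359.50
LIFO COGS: 390 @ $23.30 + 79 @ $24.35 + 173 @ $25.75 = $15,465.40
Difference = |$14,359.50 − $15,465.40| = $1,105.90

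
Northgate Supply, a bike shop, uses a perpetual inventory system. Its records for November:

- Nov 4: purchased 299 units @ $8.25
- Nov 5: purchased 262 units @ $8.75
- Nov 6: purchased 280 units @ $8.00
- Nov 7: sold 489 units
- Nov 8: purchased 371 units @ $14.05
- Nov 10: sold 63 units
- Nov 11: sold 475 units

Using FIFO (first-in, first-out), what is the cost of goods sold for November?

COGS = $9,612.55

Nov 7, 489 sold [FIFO — oldest first]: 299 @ $8.25 + 190 @ $8.75 = $4,129.25
Nov 10, 63 sold [FIFO — oldest first]: 63 @ $8.75 = $551.25
Nov 11, 475 sold [FIFO — oldest first]: 9 @ $8.75 + 280 @ $8.00 + 186 @ $14.05 = $4,932.05
Total COGS = $4,129.25 + $551.25 + $4,932.05 = $9,612.55
Ending inventory: 185 @ $14.05 = $2,599.25
Check: goods available $12,211.80 = COGS $9,612.55 + ending $2,599.25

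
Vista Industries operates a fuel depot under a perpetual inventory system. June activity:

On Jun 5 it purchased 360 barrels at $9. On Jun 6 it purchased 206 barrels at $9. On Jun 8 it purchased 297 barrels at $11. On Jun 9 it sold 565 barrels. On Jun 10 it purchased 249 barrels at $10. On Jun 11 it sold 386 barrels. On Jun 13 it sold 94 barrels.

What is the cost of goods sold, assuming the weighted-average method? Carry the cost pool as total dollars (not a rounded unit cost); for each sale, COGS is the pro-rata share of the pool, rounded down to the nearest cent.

COGS = $10,192.37

After Jun 5: 360 on hand, pool $3,240.00 (≈ $9.0000 each)
After Jun 6: 566 on hand, pool $5,094.00 (≈ $9.0000 each)
After Jun 8: 863 on hand, pool $8,361.00 (≈ $9.6883 each)
Jun 9, sell 565: 565/863 × $8,361.00 → $5,473.88
After Jun 10: 547 on hand, pool $5,377.12 (≈ $9.8302 each)
Jun 11, sell 386: 386/547 × $5,377.12 → $3,794.45
Jun 13, sell 94: 94/161 × $1,582.67 → $924.04
Total COGS = $5,473.88 + $3,794.45 + $924.04 = $10,192.37
Ending inventory (cost pool remaining) = $658.63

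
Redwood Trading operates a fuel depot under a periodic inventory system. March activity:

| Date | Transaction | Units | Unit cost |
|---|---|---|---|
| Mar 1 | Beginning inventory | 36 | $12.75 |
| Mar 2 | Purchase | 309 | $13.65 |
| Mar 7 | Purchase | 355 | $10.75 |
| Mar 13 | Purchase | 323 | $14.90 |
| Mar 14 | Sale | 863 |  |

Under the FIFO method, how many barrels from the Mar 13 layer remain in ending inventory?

Mar 14, 863 sold [FIFO — oldest first]: 36 @ $12.75 + 309 @ $13.65 + 355 @ $10.75 + 163 @ $14.90 = $10,921.80
Ending inventory: 160 @ $14.90 = $2,384.00

160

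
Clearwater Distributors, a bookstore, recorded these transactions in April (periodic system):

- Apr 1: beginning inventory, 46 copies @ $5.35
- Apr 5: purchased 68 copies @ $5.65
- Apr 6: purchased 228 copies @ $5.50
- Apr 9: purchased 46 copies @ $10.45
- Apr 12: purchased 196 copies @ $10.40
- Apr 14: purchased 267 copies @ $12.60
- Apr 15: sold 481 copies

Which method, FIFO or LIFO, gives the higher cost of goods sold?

FIFO COGS: 46 @ $5.35 + 68 @ $5.65 + 228 @ $5.50 + 46 @ $10.45 + 93 @ $10.40 = $3,332.20
LIFO COGS: 267 @ $12.60 + 196 @ $10.40 + 18 @ $10.45 = $5,590.70

LIFO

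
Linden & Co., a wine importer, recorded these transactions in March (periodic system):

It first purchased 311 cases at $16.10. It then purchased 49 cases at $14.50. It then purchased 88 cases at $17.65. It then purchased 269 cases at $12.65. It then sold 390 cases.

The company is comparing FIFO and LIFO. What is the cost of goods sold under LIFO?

FIFO COGS: 311 @ $16.10 + 49 @ $14.50 + 30 @ $17.65 = $6,247.10
LIFO COGS: 269 @ $12.65 + 88 @ $17.65 + 33 @ $14.50 = $5,434.55

COGS = $5,434.55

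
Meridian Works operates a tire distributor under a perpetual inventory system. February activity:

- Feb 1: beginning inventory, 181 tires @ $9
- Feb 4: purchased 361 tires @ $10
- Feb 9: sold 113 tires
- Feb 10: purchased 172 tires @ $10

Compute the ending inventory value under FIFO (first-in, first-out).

Ending inventory = $5,942

Feb 9, 113 sold [FIFO — oldest first]: 113 @ $9 = $1,017
Ending inventory: 68 @ $9 + 361 @ $10 + 172 @ $10 = $5,942
Check: goods available $6,959 = COGS $1,017 + ending $5,942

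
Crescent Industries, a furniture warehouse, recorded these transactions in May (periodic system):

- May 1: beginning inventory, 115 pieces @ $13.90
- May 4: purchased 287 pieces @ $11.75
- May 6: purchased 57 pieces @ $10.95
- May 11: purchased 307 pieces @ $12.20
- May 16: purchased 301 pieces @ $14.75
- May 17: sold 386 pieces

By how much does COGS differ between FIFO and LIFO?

FIFO COGS: 115 @ $13.90 + 271 @ $11.75 = $4,782.75
LIFO COGS: 301 @ $14.75 + 85 @ $12.20 = $5,476.75
Difference = |$4,782.75 − $5,476.75| = $694.00

$694.00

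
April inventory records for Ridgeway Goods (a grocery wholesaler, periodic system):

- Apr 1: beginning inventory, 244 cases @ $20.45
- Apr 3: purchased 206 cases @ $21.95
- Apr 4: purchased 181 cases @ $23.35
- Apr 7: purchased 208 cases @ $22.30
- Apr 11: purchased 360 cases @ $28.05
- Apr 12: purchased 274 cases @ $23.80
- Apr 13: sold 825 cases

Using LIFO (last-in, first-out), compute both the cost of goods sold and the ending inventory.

COGS = $20,878.50; ending inventory = $14,116.95

Apr 13, 825 sold [LIFO — newest first]: 274 @ $23.80 + 360 @ $28.05 + 191 @ $22.30 = $20,878.50
Ending inventory: 244 @ $20.45 + 206 @ $21.95 + 181 @ $23.35 + 17 @ $22.30 = $14,116.95
Check: goods available $34,995.45 = COGS $20,878.50 + ending $14,116.95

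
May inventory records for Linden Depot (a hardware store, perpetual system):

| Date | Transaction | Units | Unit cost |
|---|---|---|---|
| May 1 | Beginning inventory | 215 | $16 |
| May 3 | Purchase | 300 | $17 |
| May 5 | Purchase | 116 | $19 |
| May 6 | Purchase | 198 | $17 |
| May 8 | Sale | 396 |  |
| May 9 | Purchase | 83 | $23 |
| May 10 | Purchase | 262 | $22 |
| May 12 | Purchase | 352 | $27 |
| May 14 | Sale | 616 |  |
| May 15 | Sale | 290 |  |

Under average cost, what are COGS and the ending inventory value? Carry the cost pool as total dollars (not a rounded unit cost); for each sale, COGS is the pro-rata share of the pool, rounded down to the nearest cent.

After May 1: 215 on hand, pool $3,440.00 (≈ $16.0000 each)
After May 3: 515 on hand, pool $8,540.00 (≈ $16.5825 each)
After May 5: 631 on hand, pool $10,744.00 (≈ $17.0269 each)
After May 6: 829 on hand, pool $14,110.00 (≈ $17.0205 each)
May 8, sell 396: 396/829 × $14,110.00 → $6,740.12
After May 9: 516 on hand, pool $9,278.88 (≈ $17.9823 each)
After May 10: 778 on hand, pool $15,042.88 (≈ $19.3353 each)
After May 12: 1130 on hand, pool $24,546.88 (≈ $21.7229 each)
May 14, sell 616: 616/1130 × $24,546.88 → $13,381.30
May 15, sell 290: 290/514 × $11,165.58 → $6,299.64
Total COGS = $6,740.12 + $13,381.30 + $6,299.64 = $26,421.06
Ending inventory (cost pool remaining) = $4,865.94

COGS = $26,421.06; ending inventory = $4,865.94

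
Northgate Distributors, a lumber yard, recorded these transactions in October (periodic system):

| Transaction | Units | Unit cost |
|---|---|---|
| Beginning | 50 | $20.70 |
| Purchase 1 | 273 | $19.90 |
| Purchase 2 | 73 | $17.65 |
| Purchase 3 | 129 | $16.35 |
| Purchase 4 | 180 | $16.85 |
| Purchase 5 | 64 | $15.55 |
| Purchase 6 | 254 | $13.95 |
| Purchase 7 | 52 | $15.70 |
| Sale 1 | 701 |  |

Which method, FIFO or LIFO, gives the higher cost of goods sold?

FIFO COGS: 50 @ $20.70 + 273 @ $19.90 + 73 @ $17.65 + 129 @ $16.35 + 176 @ $16.85 = $12,830.90
LIFO COGS: 52 @ $15.70 + 254 @ $13.95 + 64 @ $15.55 + 180 @ $16.85 + 129 @ $16.35 + 22 @ $17.65 = $10,885.35

FIFO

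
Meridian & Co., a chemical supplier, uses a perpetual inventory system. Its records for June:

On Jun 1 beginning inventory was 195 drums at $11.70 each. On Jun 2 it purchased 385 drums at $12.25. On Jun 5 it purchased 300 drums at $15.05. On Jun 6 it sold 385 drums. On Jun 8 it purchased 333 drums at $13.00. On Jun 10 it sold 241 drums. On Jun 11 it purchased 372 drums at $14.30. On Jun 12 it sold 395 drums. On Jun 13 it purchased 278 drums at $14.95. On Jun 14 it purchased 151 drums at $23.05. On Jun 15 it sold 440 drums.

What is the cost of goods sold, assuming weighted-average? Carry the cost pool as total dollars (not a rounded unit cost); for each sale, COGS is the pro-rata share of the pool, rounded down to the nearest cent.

After Jun 1: 195 on hand, pool $2,281.50 (≈ $11.7000 each)
After Jun 2: 580 on hand, pool $6,997.75 (≈ $12.0651 each)
After Jun 5: 880 on hand, pool $11,512.75 (≈ $13.0827 each)
Jun 6, sell 385: 385/880 × $11,512.75 → $5,036.82
After Jun 8: 828 on hand, pool $10,804.93 (≈ $13.0494 each)
Jun 10, sell 241: 241/828 × $10,804.93 → $3,144.91
After Jun 11: 959 on hand, pool $12,979.62 (≈ $13.5345 each)
Jun 12, sell 395: 395/959 × $12,979.62 → $5,346.14
After Jun 13: 842 on hand, pool $11,789.58 (≈ $14.0019 each)
After Jun 14: 993 on hand, pool $15,270.13 (≈ $15.3778 each)
Jun 15, sell 440: 440/993 × $15,270.13 → $6,766.22
Total COGS = $5,036.82 + $3,144.91 + $5,346.14 + $6,766.22 = $20,294.09
Ending inventory (cost pool remaining) = $8,503.91

COGS = $20,294.09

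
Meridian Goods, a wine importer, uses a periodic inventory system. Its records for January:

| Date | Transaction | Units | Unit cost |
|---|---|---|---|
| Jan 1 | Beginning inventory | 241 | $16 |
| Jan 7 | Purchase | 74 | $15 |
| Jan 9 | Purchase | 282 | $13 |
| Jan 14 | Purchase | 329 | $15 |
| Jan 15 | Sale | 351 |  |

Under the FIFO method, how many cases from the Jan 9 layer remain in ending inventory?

Jan 15, 351 sold [FIFO — oldest first]: 241 @ $16 + 74 @ $15 + 36 @ $13 = $5,434
Ending inventory: 246 @ $13 + 329 @ $15 = $8,133

246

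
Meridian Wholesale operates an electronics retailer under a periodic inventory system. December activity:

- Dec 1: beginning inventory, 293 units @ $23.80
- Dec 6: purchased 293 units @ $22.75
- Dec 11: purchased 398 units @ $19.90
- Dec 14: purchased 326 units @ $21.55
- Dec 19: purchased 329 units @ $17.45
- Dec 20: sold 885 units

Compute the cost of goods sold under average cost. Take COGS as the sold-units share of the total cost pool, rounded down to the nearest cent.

COGS = $18,534.62

Dec 20, sell 885: 885/1639 × $34,325.70 → $18,534.62
Ending inventory (cost pool remaining) = $15,791.08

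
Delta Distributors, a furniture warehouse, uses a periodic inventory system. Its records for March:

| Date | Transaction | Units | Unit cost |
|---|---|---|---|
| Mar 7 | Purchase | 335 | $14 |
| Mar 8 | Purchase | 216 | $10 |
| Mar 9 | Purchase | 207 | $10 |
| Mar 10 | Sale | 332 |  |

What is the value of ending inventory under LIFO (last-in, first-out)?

Mar 10, 332 sold [LIFO — newest first]: 207 @ $10 + 125 @ $10 = $3,320
Ending inventory: 335 @ $14 + 91 @ $10 = $5,600
Check: goods available $8,920 = COGS $3,320 + ending $5,600

Ending inventory = $5,600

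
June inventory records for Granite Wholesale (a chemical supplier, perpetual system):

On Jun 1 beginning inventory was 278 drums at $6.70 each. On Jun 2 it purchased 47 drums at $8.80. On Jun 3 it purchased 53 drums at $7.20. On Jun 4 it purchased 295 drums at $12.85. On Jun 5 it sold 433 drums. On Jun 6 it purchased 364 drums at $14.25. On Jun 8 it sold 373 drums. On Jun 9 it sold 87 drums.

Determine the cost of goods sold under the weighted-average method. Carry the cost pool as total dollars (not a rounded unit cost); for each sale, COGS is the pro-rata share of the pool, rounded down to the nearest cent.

After Jun 1: 278 on hand, pool $1,862.60 (≈ $6.7000 each)
After Jun 2: 325 on hand, pool $2,276.20 (≈ $7.0037 each)
After Jun 3: 378 on hand, pool $2,657.80 (≈ $7.0312 each)
After Jun 4: 673 on hand, pool $6,448.55 (≈ $9.5818 each)
Jun 5, sell 433: 433/673 × $6,448.55 → $4,148.91
After Jun 6: 604 on hand, pool $7,486.64 (≈ $12.3951 each)
Jun 8, sell 373: 373/604 × $7,486.64 → $4,623.37
Jun 9, sell 87: 87/231 × $2,863.27 → $1,078.37
Total COGS = $4,148.91 + $4,623.37 + $1,078.37 = $9,850.65
Ending inventory (cost pool remaining) = $1,784.90

COGS = $9,850.65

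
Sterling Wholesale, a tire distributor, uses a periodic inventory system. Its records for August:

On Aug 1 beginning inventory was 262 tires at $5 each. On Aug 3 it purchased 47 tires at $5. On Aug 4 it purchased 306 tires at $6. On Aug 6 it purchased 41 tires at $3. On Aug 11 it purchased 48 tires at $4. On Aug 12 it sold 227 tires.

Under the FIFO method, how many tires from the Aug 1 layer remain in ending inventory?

35

Aug 12, 227 sold [FIFO — oldest first]: 227 @ $5 = $1,135
Ending inventory: 35 @ $5 + 47 @ $5 + 306 @ $6 + 41 @ $3 + 48 @ $4 = $2,561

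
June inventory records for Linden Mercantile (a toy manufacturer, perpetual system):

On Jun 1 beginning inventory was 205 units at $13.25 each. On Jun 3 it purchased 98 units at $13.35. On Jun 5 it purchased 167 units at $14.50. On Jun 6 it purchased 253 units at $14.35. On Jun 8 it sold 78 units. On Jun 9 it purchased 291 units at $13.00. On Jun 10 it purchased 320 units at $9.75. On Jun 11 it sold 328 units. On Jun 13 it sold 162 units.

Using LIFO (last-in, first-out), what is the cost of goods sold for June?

Jun 8, 78 sold [LIFO — newest first]: 78 @ $14.35 = $1,119.30
Jun 11, 328 sold [LIFO — newest first]: 320 @ $9.75 + 8 @ $13.00 = $3,224.00
Jun 13, 162 sold [LIFO — newest first]: 162 @ $13.00 = $2,106.00
Total COGS = $1,119.30 + $3,224.00 + $2,106.00 = $6,449.30
Ending inventory: 205 @ $13.25 + 98 @ $13.35 + 167 @ $14.50 + 175 @ $14.35 + 121 @ $13.00 = $10,530.30
Check: goods available $16,979.60 = COGS $6,449.30 + ending $10,530.30

COGS = $6,449.30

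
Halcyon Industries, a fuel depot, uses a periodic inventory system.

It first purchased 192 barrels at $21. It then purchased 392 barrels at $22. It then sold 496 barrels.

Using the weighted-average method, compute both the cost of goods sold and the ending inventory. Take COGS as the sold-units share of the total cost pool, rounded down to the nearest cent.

COGS = $10,748.93; ending inventory = $1,907.07

Sale 1, sell 496: 496/584 × $12,656.00 → $10,748.93
Ending inventory (cost pool remaining) = $1,907.07
Check: goods available $12,656.00 = COGS $10,748.93 + ending $1,907.07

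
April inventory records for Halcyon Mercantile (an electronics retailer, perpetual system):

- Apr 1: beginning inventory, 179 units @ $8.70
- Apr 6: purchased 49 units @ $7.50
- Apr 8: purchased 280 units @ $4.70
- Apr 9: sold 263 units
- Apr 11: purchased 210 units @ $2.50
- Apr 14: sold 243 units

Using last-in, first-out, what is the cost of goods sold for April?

COGS = $1,961.00

Apr 9, 263 sold [LIFO — newest first]: 263 @ $4.70 = $1,236.10
Apr 14, 243 sold [LIFO — newest first]: 210 @ $2.50 + 17 @ $4.70 + 16 @ $7.50 = $724.90
Total COGS = $1,236.10 + $724.90 = $1,961.00
Ending inventory: 179 @ $8.70 + 33 @ $7.50 = $1,804.80
Check: goods available $3,765.80 = COGS $1,961.00 + ending $1,804.80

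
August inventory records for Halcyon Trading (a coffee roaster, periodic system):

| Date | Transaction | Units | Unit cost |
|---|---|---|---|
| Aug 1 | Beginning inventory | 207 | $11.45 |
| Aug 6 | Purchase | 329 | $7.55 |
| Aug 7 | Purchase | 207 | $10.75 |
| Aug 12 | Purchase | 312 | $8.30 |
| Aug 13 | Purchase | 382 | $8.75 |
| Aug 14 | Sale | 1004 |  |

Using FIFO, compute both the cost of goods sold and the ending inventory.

COGS = $9,245.65; ending inventory = $3,765.80

Aug 14, 1004 sold [FIFO — oldest first]: 207 @ $11.45 + 329 @ $7.55 + 207 @ $10.75 + 261 @ $8.30 = $9,245.65
Ending inventory: 51 @ $8.30 + 382 @ $8.75 = $3,765.80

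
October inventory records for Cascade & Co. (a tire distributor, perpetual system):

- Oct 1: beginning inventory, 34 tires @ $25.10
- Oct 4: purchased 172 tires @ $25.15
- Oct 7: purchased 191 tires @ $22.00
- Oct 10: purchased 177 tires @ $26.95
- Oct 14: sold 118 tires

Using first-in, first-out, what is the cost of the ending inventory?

Oct 14, 118 sold [FIFO — oldest first]: 34 @ $25.10 + 84 @ $25.15 = $2,966.00
Ending inventory: 88 @ $25.15 + 191 @ $22.00 + 177 @ $26.95 = $11,185.35
Check: goods available $14,151.35 = COGS $2,966.00 + ending $11,185.35

Ending inventory = $11,185.35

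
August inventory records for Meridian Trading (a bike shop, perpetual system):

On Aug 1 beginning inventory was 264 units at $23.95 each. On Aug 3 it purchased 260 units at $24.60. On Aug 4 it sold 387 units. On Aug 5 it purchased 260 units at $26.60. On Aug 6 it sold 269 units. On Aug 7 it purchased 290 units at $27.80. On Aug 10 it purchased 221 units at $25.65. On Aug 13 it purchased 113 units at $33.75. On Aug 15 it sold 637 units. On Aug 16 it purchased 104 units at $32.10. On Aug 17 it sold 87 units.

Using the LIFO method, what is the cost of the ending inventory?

Ending inventory = $3,299.95

Aug 4, 387 sold [LIFO — newest first]: 260 @ $24.60 + 127 @ $23.95 = $9,437.65
Aug 6, 269 sold [LIFO — newest first]: 260 @ $26.60 + 9 @ $23.95 = $7,131.55
Aug 15, 637 sold [LIFO — newest first]: 113 @ $33.75 + 221 @ $25.65 + 290 @ $27.80 + 13 @ $23.95 = $17,855.75
Aug 17, 87 sold [LIFO — newest first]: 87 @ $32.10 = $2,792.70
Total COGS = $9,437.65 + $7,131.55 + $17,855.75 + $2,792.70 = $37,217.65
Ending inventory: 115 @ $23.95 + 17 @ $32.10 = $3,299.95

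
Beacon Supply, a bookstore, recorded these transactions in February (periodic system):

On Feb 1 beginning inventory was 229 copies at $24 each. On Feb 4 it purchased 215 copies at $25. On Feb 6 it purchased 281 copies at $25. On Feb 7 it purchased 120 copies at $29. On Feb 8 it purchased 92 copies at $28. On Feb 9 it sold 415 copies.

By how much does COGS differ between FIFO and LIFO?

$985

FIFO COGS: 229 @ $24 + 186 @ $25 = $10,146
LIFO COGS: 92 @ $28 + 120 @ $29 + 203 @ $25 = $11,131
Difference = |$10,146 − $11,131| = $985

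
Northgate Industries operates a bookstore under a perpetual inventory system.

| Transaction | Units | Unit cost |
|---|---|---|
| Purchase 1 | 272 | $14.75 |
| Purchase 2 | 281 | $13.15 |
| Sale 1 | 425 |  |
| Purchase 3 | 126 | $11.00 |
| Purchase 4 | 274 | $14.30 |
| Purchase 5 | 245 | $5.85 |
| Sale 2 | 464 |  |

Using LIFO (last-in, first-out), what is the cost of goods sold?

Sale 1 (425) [LIFO — newest first]: 281 @ $13.15 + 144 @ $14.75 = $5,819.15
Sale 2 (464) [LIFO — newest first]: 245 @ $5.85 + 219 @ $14.30 = $4,564.95
Total COGS = $5,819.15 + $4,564.95 = $10,384.10
Ending inventory: 128 @ $14.75 + 126 @ $11.00 + 55 @ $14.30 = $4,060.50

COGS = $10,384.10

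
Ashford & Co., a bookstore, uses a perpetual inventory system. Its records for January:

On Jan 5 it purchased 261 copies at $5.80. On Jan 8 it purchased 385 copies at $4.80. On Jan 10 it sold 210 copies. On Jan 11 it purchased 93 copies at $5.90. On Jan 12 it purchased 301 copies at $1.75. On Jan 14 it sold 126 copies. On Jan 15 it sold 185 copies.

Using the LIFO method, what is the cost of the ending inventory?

Jan 10, 210 sold [LIFO — newest first]: 210 @ $4.80 = $1,008.00
Jan 14, 126 sold [LIFO — newest first]: 126 @ $1.75 = $220.50
Jan 15, 185 sold [LIFO — newest first]: 175 @ $1.75 + 10 @ $5.90 = $365.25
Total COGS = $1,008.00 + $220.50 + $365.25 = $1,593.75
Ending inventory: 261 @ $5.80 + 175 @ $4.80 + 83 @ $5.90 = $2,843.50

Ending inventory = $2,843.50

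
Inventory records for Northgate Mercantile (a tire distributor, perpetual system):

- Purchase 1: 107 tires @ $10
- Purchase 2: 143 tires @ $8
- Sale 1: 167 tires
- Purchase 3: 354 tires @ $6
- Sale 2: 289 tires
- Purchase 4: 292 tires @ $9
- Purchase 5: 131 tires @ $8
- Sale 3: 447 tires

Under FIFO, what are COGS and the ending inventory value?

Sale 1 (167) [FIFO — oldest first]: 107 @ $10 + 60 @ $8 = $1,550
Sale 2 (289) [FIFO — oldest first]: 83 @ $8 + 206 @ $6 = $1,900
Sale 3 (447) [FIFO — oldest first]: 148 @ $6 + 292 @ $9 + 7 @ $8 = $3,572
Total COGS = $1,550 + $1,900 + $3,572 = $7,022
Ending inventory: 124 @ $8 = $992

COGS = $7,022; ending inventory = $992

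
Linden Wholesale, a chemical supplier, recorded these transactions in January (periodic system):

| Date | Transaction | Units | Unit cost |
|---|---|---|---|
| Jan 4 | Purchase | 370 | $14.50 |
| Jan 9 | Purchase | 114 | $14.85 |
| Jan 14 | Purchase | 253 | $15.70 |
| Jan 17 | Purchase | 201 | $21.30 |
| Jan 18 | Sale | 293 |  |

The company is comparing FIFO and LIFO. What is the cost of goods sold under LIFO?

FIFO COGS: 293 @ $14.50 = $4,248.50
LIFO COGS: 201 @ $21.30 + 92 @ $15.70 = $5,725.70

COGS = $5,725.70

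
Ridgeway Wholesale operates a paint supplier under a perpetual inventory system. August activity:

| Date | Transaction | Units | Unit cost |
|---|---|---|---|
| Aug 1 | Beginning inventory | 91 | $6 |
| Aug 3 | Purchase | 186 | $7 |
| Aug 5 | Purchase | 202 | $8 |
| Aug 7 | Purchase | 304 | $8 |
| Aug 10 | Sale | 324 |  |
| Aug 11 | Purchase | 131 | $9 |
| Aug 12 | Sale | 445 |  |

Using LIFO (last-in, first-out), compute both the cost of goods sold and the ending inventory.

Aug 10, 324 sold [LIFO — newest first]: 304 @ $8 + 20 @ $8 = $2,592
Aug 12, 445 sold [LIFO — newest first]: 131 @ $9 + 182 @ $8 + 132 @ $7 = $3,559
Total COGS = $2,592 + $3,559 = $6,151
Ending inventory: 91 @ $6 + 54 @ $7 = $924
Check: goods available $7,075 = COGS $6,151 + ending $924

COGS = $6,151; ending inventory = $924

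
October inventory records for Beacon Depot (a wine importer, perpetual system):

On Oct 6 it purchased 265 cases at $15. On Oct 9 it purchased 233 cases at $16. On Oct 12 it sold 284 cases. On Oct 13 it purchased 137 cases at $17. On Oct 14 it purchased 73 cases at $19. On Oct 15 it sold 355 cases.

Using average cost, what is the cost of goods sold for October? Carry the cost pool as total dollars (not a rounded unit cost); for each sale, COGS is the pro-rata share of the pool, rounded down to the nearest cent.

After Oct 6: 265 on hand, pool $3,975.00 (≈ $15.0000 each)
After Oct 9: 498 on hand, pool $7,703.00 (≈ $15.4679 each)
Oct 12, sell 284: 284/498 × $7,703.00 → $4,392.87
After Oct 13: 351 on hand, pool $5,639.13 (≈ $16.0659 each)
After Oct 14: 424 on hand, pool $7,026.13 (≈ $16.5711 each)
Oct 15, sell 355: 355/424 × $7,026.13 → $5,882.72
Total COGS = $4,392.87 + $5,882.72 = $10,275.59
Ending inventory (cost pool remaining) = $1,143.41

COGS = $10,275.59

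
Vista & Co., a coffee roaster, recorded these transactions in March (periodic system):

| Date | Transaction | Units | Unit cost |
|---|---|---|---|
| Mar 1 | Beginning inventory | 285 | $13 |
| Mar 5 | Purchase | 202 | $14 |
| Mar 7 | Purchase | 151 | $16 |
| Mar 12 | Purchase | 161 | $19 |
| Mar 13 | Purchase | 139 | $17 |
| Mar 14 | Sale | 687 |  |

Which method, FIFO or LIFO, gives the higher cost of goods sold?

LIFO

FIFO COGS: 285 @ $13 + 202 @ $14 + 151 @ $16 + 49 @ $19 = $9,880
LIFO COGS: 139 @ $17 + 161 @ $19 + 151 @ $16 + 202 @ $14 + 34 @ $13 = $11,108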